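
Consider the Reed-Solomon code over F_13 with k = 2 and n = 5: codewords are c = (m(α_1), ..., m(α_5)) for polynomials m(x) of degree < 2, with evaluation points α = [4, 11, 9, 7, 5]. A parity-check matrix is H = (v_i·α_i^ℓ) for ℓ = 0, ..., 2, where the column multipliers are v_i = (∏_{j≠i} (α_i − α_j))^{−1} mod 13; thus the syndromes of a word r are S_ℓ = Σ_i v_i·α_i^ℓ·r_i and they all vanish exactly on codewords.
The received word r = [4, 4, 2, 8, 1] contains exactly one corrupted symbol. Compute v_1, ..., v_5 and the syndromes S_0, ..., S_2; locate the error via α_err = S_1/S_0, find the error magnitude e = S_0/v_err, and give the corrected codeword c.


S = (9, 8, 10), error at position 2, error magnitude e = 8, c = [4, 9, 2, 8, 1].

Step 1: column multipliers v_i = (∏_{j≠i}(α_i − α_j))^{−1} mod 13.
  i = 1 (α = 4): (4−11)(4−9)(4−7)(4−5) = (−7)·(−5)·(−3)·(−1) = 105 ≡ 1, so v_1 = 1^{−1} = 1 (mod 13).
  i = 2 (α = 11): (11−4)(11−9)(11−7)(11−5) = 7·2·4·6 = 336 ≡ 11, so v_2 = 11^{−1} = 6 (mod 13).
  i = 3 (α = 9): (9−4)(9−11)(9−7)(9−5) = 5·(−2)·2·4 = −80 ≡ 11, so v_3 = 11^{−1} = 6 (mod 13).
  i = 4 (α = 7): (7−4)(7−11)(7−9)(7−5) = 3·(−4)·(−2)·2 = 48 ≡ 9, so v_4 = 9^{−1} = 3 (mod 13).
  i = 5 (α = 5): (5−4)(5−11)(5−9)(5−7) = 1·(−6)·(−4)·(−2) = −48 ≡ 4, so v_5 = 4^{−1} = 10 (mod 13).
  v = [1, 6, 6, 3, 10].
Step 2: syndromes of r = [4, 4, 2, 8, 1] (all sums mod 13).
  S_0 = Σ v_i r_i = 1·4 + 6·4 + 6·2 + 3·8 + 10·1 = 74 ≡ 9.
  S_1 = Σ v_i α_i r_i = 1·4·4 + 6·11·4 + 6·9·2 + 3·7·8 + 10·5·1 = 606 ≡ 8.
  α_i^2 mod 13 = [3, 4, 3, 10, 12].
  S_2 = Σ v_i α_i^2 r_i = 1·3·4 + 6·4·4 + 6·3·2 + 3·10·8 + 10·12·1 = 504 ≡ 10.
  S = (9, 8, 10) ≠ 0, so r is not a codeword (an error is present).
Step 3: locate the error. For a single error e at position i, S_ℓ = v_i·e·α_i^ℓ, so α_err = S_1/S_0.
  S_0^{−1} = 9^{−1} = 3 (mod 13), so α_err = 8·3 = 24 ≡ 11 = α_2. Error position i = 2.
  Consistency check: S_2/S_1 = 10·5 = 50 ≡ 11 = α_err ✓ (single-error assumption holds).
Step 4: error magnitude e = S_0/v_2 = S_0·∏_{j≠2}(α_2 − α_j) = 9·11 = 99 ≡ 8 (mod 13).
Step 5: correct position 2: c_2 = r_2 − e = 4 − 8 ≡ 9 (mod 13). Hence c = [4, 9, 2, 8, 1].
  Check: interpolating c through the α_i gives m(x) = 3 + 10·x (degree < 2) with m(α_i) = c_i for every i, so c is indeed a codeword.


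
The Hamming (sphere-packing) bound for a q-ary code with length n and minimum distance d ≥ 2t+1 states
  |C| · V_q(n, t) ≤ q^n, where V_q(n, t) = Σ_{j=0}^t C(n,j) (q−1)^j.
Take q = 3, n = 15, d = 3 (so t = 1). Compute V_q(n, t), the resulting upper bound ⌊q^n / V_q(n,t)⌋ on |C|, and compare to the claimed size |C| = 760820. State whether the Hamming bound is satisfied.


V_q(n, t) = 31, q^n = 14348907, Hamming bound = 462867, |C| = 760820 > bound (violated).

Step 1: Compute V_q(n, t) = Σ_{j=0}^1 C(n, j) (q−1)^j.
  j = 0: C(15,0)·(2)^0 = 1·1 = 1.
  j = 1: C(15,1)·(2)^1 = 15·2 = 30.
  V_q(n, t) = 1 + 30 = 31.
Step 2: q^n = 3^15 = 14348907.
Step 3: Hamming bound ⌊q^n / V_q(n,t)⌋ = ⌊14348907/31⌋ = 462867.
Step 4: Compare |C| = 760820 to 462867: violated.
The claimed |C| lies above the Hamming bound, so no 3-ary code of length 15 with d ≥ 3 can have 760820 codewords.


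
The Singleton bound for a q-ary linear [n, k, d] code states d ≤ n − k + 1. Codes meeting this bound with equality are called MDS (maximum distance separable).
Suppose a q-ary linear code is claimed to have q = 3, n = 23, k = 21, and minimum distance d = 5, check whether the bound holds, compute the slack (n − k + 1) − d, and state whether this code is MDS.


Singleton RHS = n − k + 1 = 3, slack = -2, bound violated (no such code; not MDS).

Singleton bound: d ≤ n − k + 1.
Here n = 23, k = 21, so n − k + 1 = 3.
Given d = 5, check d ≤ 3: NO.
Slack = (n − k + 1) − d = -2.
The slack is negative: d = 5 exceeds n − k + 1 = 3 by 2, so the Singleton bound is violated and no linear [23, 21, 5]_3 code can exist. In particular it is not MDS (MDS requires d = n − k + 1 exactly).
Description: the claimed parameters are [23, 21, 5]_3; such a code would be impossible (violates the Singleton bound).


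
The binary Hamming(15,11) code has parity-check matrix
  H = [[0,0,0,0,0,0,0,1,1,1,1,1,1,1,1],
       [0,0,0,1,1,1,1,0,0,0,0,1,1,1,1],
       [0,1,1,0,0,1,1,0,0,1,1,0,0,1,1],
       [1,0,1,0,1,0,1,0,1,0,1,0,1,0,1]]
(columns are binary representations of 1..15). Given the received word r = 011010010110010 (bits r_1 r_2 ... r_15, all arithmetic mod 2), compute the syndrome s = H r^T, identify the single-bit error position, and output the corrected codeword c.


s = (0, 0, 1, 1)^T, error position = 3, corrected codeword c = 010010010110010

Compute s = H r^T mod 2 one row at a time:
  s_1 = 1 + 0 + 1 + 1 + 0 + 0 + 1 + 0 = 4 ≡ 0 (mod 2).
  s_2 = 0 + 1 + 0 + 0 + 0 + 0 + 1 + 0 = 2 ≡ 0 (mod 2).
  s_3 = 1 + 1 + 0 + 0 + 1 + 1 + 1 + 0 = 5 ≡ 1 (mod 2).
  s_4 = 0 + 1 + 1 + 0 + 0 + 1 + 0 + 0 = 3 ≡ 1 (mod 2).
s = (0, 0, 1, 1)^T — this equals column 3 of H (binary 0011), so error is at position 3.
Correct: flip bit 3 of r = 011010010110010 to get c = 010010010110010.


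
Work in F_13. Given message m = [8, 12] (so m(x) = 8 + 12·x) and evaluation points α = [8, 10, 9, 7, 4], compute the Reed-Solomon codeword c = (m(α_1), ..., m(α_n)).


c = [0, 11, 12, 1, 4]

Message polynomial: m(x) = 8 + 12·x (mod 13).
For each evaluation point α_i, compute m(α_i) mod 13:
  α_1 = 8: Horner steps 12 → 0, so m(8) = 0.
  α_2 = 10: Horner steps 12 → 11, so m(10) = 11.
  α_3 = 9: Horner steps 12 → 12, so m(9) = 12.
  α_4 = 7: Horner steps 12 → 1, so m(7) = 1.
  α_5 = 4: Horner steps 12 → 4, so m(4) = 4.
Codeword c = [0, 11, 12, 1, 4] ∈ F_13^5.


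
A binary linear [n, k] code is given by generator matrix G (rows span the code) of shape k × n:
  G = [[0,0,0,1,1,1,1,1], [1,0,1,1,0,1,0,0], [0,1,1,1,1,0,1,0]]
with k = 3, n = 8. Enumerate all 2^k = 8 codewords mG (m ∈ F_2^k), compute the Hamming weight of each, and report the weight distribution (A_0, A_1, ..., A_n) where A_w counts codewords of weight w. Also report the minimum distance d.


Weight distribution: A_0 = 1, A_4 = 3, A_5 = 4. Minimum distance d = 4.

Enumerate all 2^3 = 8 messages m ∈ F_2^3.
For each, compute codeword c = mG in F_2^8, then tally its weight.
  m = 000 → c = 00000000, weight = 0.
  m = 100 → c = 00011111, weight = 5.
  m = 010 → c = 10110100, weight = 4.
  m = 110 → c = 10101011, weight = 5.
  m = 001 → c = 01111010, weight = 5.
  m = 101 → c = 01100101, weight = 4.
  m = 011 → c = 11001110, weight = 5.
  m = 111 → c = 11010001, weight = 4.
Tally weights:
  weight 0: 1 codewords.
  weight 4: 3 codewords.
  weight 5: 4 codewords.
Minimum distance d = smallest w > 0 with A_w > 0 = 4.
Sanity: Σ A_w = 8 = 2^3 = 8 ✓.


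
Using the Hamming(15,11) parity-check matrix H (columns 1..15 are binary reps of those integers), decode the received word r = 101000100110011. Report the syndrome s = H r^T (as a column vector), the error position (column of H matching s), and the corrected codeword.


s = (0, 1, 0, 1)^T, error position = 5, corrected codeword c = 101010100110011

Compute s = H r^T mod 2 one row at a time:
  s_1 = 0 + 0 + 1 + 1 + 0 + 0 + 1 + 1 = 4 ≡ 0 (mod 2).
  s_2 = 0 + 0 + 0 + 1 + 0 + 0 + 1 + 1 = 3 ≡ 1 (mod 2).
  s_3 = 0 + 1 + 0 + 1 + 1 + 1 + 1 + 1 = 6 ≡ 0 (mod 2).
  s_4 = 1 + 1 + 0 + 1 + 0 + 1 + 0 + 1 = 5 ≡ 1 (mod 2).
s = (0, 1, 0, 1)^T — this equals column 5 of H (binary 0101), so error is at position 5.
Correct: flip bit 5 of r = 101000100110011 to get c = 101010100110011.


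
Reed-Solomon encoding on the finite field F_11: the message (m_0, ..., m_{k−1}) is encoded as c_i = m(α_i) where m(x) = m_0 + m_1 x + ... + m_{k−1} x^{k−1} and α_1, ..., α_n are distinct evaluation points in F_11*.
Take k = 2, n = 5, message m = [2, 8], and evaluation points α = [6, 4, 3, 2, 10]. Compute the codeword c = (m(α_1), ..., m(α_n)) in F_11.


c = [6, 1, 4, 7, 5]

Message polynomial: m(x) = 2 + 8·x (mod 11).
For each evaluation point α_i, compute m(α_i) mod 11:
  α_1 = 6: Horner steps 8 → 6, so m(6) = 6.
  α_2 = 4: Horner steps 8 → 1, so m(4) = 1.
  α_3 = 3: Horner steps 8 → 4, so m(3) = 4.
  α_4 = 2: Horner steps 8 → 7, so m(2) = 7.
  α_5 = 10: Horner steps 8 → 5, so m(10) = 5.
Codeword c = [6, 1, 4, 7, 5] ∈ F_11^5.


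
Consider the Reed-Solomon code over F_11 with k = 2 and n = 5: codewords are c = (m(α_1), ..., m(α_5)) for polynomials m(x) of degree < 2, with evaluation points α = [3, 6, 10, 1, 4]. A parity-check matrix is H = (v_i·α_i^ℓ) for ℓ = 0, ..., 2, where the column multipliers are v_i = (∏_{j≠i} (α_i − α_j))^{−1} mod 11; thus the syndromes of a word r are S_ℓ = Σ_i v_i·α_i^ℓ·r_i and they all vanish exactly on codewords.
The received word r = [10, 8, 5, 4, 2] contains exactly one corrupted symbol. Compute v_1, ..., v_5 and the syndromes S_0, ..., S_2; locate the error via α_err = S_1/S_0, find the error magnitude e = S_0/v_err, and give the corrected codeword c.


S = (8, 3, 8), error at position 3, error magnitude e = 7, c = [10, 8, 9, 4, 2].

Step 1: column multipliers v_i = (∏_{j≠i}(α_i − α_j))^{−1} mod 11.
  i = 1 (α = 3): (3−6)(3−10)(3−1)(3−4) = (−3)·(−7)·2·(−1) = −42 ≡ 2, so v_1 = 2^{−1} = 6 (mod 11).
  i = 2 (α = 6): (6−3)(6−10)(6−1)(6−4) = 3·(−4)·5·2 = −120 ≡ 1, so v_2 = 1^{−1} = 1 (mod 11).
  i = 3 (α = 10): (10−3)(10−6)(10−1)(10−4) = 7·4·9·6 = 1512 ≡ 5, so v_3 = 5^{−1} = 9 (mod 11).
  i = 4 (α = 1): (1−3)(1−6)(1−10)(1−4) = (−2)·(−5)·(−9)·(−3) = 270 ≡ 6, so v_4 = 6^{−1} = 2 (mod 11).
  i = 5 (α = 4): (4−3)(4−6)(4−10)(4−1) = 1·(−2)·(−6)·3 = 36 ≡ 3, so v_5 = 3^{−1} = 4 (mod 11).
  v = [6, 1, 9, 2, 4].
Step 2: syndromes of r = [10, 8, 5, 4, 2] (all sums mod 11).
  S_0 = Σ v_i r_i = 6·10 + 1·8 + 9·5 + 2·4 + 4·2 = 129 ≡ 8.
  S_1 = Σ v_i α_i r_i = 6·3·10 + 1·6·8 + 9·10·5 + 2·1·4 + 4·4·2 = 718 ≡ 3.
  α_i^2 mod 11 = [9, 3, 1, 1, 5].
  S_2 = Σ v_i α_i^2 r_i = 6·9·10 + 1·3·8 + 9·1·5 + 2·1·4 + 4·5·2 = 657 ≡ 8.
  S = (8, 3, 8) ≠ 0, so r is not a codeword (an error is present).
Step 3: locate the error. For a single error e at position i, S_ℓ = v_i·e·α_i^ℓ, so α_err = S_1/S_0.
  S_0^{−1} = 8^{−1} = 7 (mod 11), so α_err = 3·7 = 21 ≡ 10 = α_3. Error position i = 3.
  Consistency check: S_2/S_1 = 8·4 = 32 ≡ 10 = α_err ✓ (single-error assumption holds).
Step 4: error magnitude e = S_0/v_3 = S_0·∏_{j≠3}(α_3 − α_j) = 8·5 = 40 ≡ 7 (mod 11).
Step 5: correct position 3: c_3 = r_3 − e = 5 − 7 ≡ 9 (mod 11). Hence c = [10, 8, 9, 4, 2].
  Check: interpolating c through the α_i gives m(x) = 1 + 3·x (degree < 2) with m(α_i) = c_i for every i, so c is indeed a codeword.


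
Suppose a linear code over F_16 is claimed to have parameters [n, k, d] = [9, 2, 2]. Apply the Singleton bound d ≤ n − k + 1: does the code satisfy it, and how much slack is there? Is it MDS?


Singleton RHS = n − k + 1 = 8, slack = 6, bound satisfied, not MDS.

Singleton bound: d ≤ n − k + 1.
Here n = 9, k = 2, so n − k + 1 = 8.
Given d = 2, check d ≤ 8: YES.
Slack = (n − k + 1) − d = 6.
The code is NOT MDS (slack = 6 > 0).
Description: the claimed parameters are [9, 2, 2]_16; such a code would be non-MDS.


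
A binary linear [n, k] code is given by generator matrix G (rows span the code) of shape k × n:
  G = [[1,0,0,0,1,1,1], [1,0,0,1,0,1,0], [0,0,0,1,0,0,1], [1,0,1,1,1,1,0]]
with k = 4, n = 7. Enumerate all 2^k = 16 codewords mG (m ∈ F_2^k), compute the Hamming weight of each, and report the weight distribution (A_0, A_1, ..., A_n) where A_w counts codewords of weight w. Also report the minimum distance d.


Weight distribution: A_0 = 1, A_1 = 2, A_2 = 2, A_3 = 4, A_4 = 5, A_5 = 2. Minimum distance d = 1.

Enumerate all 2^4 = 16 messages m ∈ F_2^4.
For each, compute codeword c = mG in F_2^7, then tally its weight.
  m = 0000 → c = 0000000, weight = 0.
  m = 1000 → c = 1000111, weight = 4.
  m = 0100 → c = 1001010, weight = 3.
  m = 1100 → c = 0001101, weight = 3.
  m = 0010 → c = 0001001, weight = 2.
  m = 1010 → c = 1001110, weight = 4.
  m = 0110 → c = 1000011, weight = 3.
  m = 1110 → c = 0000100, weight = 1.
  m = 0001 → c = 1011110, weight = 5.
  m = 1001 → c = 0011001, weight = 3.
  m = 0101 → c = 0010100, weight = 2.
  m = 1101 → c = 1010011, weight = 4.
  m = 0011 → c = 1010111, weight = 5.
  m = 1011 → c = 0010000, weight = 1.
  m = 0111 → c = 0011101, weight = 4.
  m = 1111 → c = 1011010, weight = 4.
Tally weights:
  weight 0: 1 codewords.
  weight 1: 2 codewords.
  weight 2: 2 codewords.
  weight 3: 4 codewords.
  weight 4: 5 codewords.
  weight 5: 2 codewords.
Minimum distance d = smallest w > 0 with A_w > 0 = 1.
Sanity: Σ A_w = 16 = 2^4 = 16 ✓.


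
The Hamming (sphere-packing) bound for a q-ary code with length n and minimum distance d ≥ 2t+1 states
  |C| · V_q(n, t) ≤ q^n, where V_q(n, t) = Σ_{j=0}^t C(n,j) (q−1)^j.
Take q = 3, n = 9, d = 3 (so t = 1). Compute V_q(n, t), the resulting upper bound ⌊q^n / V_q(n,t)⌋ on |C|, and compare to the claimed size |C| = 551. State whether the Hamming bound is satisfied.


V_q(n, t) = 19, q^n = 19683, Hamming bound = 1035, |C| = 551 ≤ bound (satisfied).

Step 1: Compute V_q(n, t) = Σ_{j=0}^1 C(n, j) (q−1)^j.
  j = 0: C(9,0)·(2)^0 = 1·1 = 1.
  j = 1: C(9,1)·(2)^1 = 9·2 = 18.
  V_q(n, t) = 1 + 18 = 19.
Step 2: q^n = 3^9 = 19683.
Step 3: Hamming bound ⌊q^n / V_q(n,t)⌋ = ⌊19683/19⌋ = 1035.
Step 4: Compare |C| = 551 to 1035: satisfied.
The claimed |C| lies below the Hamming bound.


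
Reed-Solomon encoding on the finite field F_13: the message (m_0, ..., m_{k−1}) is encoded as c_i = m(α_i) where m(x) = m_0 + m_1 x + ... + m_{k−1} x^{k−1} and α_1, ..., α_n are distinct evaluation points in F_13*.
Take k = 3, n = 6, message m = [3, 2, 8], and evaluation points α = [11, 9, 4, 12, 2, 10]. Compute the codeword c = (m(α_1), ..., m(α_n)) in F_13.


c = [5, 6, 9, 9, 0, 4]

Message polynomial: m(x) = 3 + 2·x + 8·x^2 (mod 13).
For each evaluation point α_i, compute m(α_i) mod 13:
  α_1 = 11: Horner steps 8 → 12 → 5, so m(11) = 5.
  α_2 = 9: Horner steps 8 → 9 → 6, so m(9) = 6.
  α_3 = 4: Horner steps 8 → 8 → 9, so m(4) = 9.
  α_4 = 12: Horner steps 8 → 7 → 9, so m(12) = 9.
  α_5 = 2: Horner steps 8 → 5 → 0, so m(2) = 0.
  α_6 = 10: Horner steps 8 → 4 → 4, so m(10) = 4.
Codeword c = [5, 6, 9, 9, 0, 4] ∈ F_13^6.


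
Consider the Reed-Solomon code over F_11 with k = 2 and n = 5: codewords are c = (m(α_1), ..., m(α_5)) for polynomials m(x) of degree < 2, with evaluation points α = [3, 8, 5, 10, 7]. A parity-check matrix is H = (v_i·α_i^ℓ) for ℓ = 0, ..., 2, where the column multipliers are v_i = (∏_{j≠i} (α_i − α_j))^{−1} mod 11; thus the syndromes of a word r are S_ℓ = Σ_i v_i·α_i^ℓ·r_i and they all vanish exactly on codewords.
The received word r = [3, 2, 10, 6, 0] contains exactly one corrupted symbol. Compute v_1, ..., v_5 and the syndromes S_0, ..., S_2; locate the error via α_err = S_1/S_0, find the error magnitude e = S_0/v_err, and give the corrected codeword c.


S = (6, 8, 7), error at position 3, error magnitude e = 3, c = [3, 2, 7, 6, 0].

Step 1: column multipliers v_i = (∏_{j≠i}(α_i − α_j))^{−1} mod 11.
  i = 1 (α = 3): (3−8)(3−5)(3−10)(3−7) = (−5)·(−2)·(−7)·(−4) = 280 ≡ 5, so v_1 = 5^{−1} = 9 (mod 11).
  i = 2 (α = 8): (8−3)(8−5)(8−10)(8−7) = 5·3·(−2)·1 = −30 ≡ 3, so v_2 = 3^{−1} = 4 (mod 11).
  i = 3 (α = 5): (5−3)(5−8)(5−10)(5−7) = 2·(−3)·(−5)·(−2) = −60 ≡ 6, so v_3 = 6^{−1} = 2 (mod 11).
  i = 4 (α = 10): (10−3)(10−8)(10−5)(10−7) = 7·2·5·3 = 210 ≡ 1, so v_4 = 1^{−1} = 1 (mod 11).
  i = 5 (α = 7): (7−3)(7−8)(7−5)(7−10) = 4·(−1)·2·(−3) = 24 ≡ 2, so v_5 = 2^{−1} = 6 (mod 11).
  v = [9, 4, 2, 1, 6].
Step 2: syndromes of r = [3, 2, 10, 6, 0] (all sums mod 11).
  S_0 = Σ v_i r_i = 9·3 + 4·2 + 2·10 + 1·6 + 6·0 = 61 ≡ 6.
  S_1 = Σ v_i α_i r_i = 9·3·3 + 4·8·2 + 2·5·10 + 1·10·6 + 6·7·0 = 305 ≡ 8.
  α_i^2 mod 11 = [9, 9, 3, 1, 5].
  S_2 = Σ v_i α_i^2 r_i = 9·9·3 + 4·9·2 + 2·3·10 + 1·1·6 + 6·5·0 = 381 ≡ 7.
  S = (6, 8, 7) ≠ 0, so r is not a codeword (an error is present).
Step 3: locate the error. For a single error e at position i, S_ℓ = v_i·e·α_i^ℓ, so α_err = S_1/S_0.
  S_0^{−1} = 6^{−1} = 2 (mod 11), so α_err = 8·2 = 16 ≡ 5 = α_3. Error position i = 3.
  Consistency check: S_2/S_1 = 7·7 = 49 ≡ 5 = α_err ✓ (single-error assumption holds).
Step 4: error magnitude e = S_0/v_3 = S_0·∏_{j≠3}(α_3 − α_j) = 6·6 = 36 ≡ 3 (mod 11).
Step 5: correct position 3: c_3 = r_3 − e = 10 − 3 ≡ 7 (mod 11). Hence c = [3, 2, 7, 6, 0].
  Check: interpolating c through the α_i gives m(x) = 8 + 2·x (degree < 2) with m(α_i) = c_i for every i, so c is indeed a codeword.


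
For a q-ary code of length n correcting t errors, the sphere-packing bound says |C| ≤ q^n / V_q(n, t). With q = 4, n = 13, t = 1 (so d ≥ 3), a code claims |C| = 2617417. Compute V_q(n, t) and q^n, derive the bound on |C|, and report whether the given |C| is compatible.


V_q(n, t) = 40, q^n = 67108864, Hamming bound = 1677721, |C| = 2617417 > bound (violated).

Step 1: Compute V_q(n, t) = Σ_{j=0}^1 C(n, j) (q−1)^j.
  j = 0: C(13,0)·(3)^0 = 1·1 = 1.
  j = 1: C(13,1)·(3)^1 = 13·3 = 39.
  V_q(n, t) = 1 + 39 = 40.
Step 2: q^n = 4^13 = 67108864.
Step 3: Hamming bound ⌊q^n / V_q(n,t)⌋ = ⌊67108864/40⌋ = 1677721.
Step 4: Compare |C| = 2617417 to 1677721: violated.
The claimed |C| lies above the Hamming bound, so no 4-ary code of length 13 with d ≥ 3 can have 2617417 codewords.


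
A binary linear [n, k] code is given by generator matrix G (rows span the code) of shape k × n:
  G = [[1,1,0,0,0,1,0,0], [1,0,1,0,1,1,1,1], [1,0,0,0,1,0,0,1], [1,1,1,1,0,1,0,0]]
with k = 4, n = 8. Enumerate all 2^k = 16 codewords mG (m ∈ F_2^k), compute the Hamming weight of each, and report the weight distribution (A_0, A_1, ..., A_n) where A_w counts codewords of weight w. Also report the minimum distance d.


Weight distribution: A_0 = 1, A_2 = 1, A_3 = 4, A_4 = 3, A_5 = 4, A_6 = 3. Minimum distance d = 2.

Enumerate all 2^4 = 16 messages m ∈ F_2^4.
For each, compute codeword c = mG in F_2^8, then tally its weight.
  m = 0000 → c = 00000000, weight = 0.
  m = 1000 → c = 11000100, weight = 3.
  m = 0100 → c = 10101111, weight = 6.
  m = 1100 → c = 01101011, weight = 5.
  m = 0010 → c = 10001001, weight = 3.
  m = 1010 → c = 01001101, weight = 4.
  m = 0110 → c = 00100110, weight = 3.
  m = 1110 → c = 11100010, weight = 4.
  m = 0001 → c = 11110100, weight = 5.
  m = 1001 → c = 00110000, weight = 2.
  m = 0101 → c = 01011011, weight = 5.
  m = 1101 → c = 10011111, weight = 6.
  m = 0011 → c = 01111101, weight = 6.
  m = 1011 → c = 10111001, weight = 5.
  m = 0111 → c = 11010010, weight = 4.
  m = 1111 → c = 00010110, weight = 3.
Tally weights:
  weight 0: 1 codewords.
  weight 2: 1 codewords.
  weight 3: 4 codewords.
  weight 4: 3 codewords.
  weight 5: 4 codewords.
  weight 6: 3 codewords.
Minimum distance d = smallest w > 0 with A_w > 0 = 2.
Sanity: Σ A_w = 16 = 2^4 = 16 ✓.


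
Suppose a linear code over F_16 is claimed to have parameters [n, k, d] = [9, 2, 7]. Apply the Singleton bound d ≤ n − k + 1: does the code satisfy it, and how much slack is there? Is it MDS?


Singleton RHS = n − k + 1 = 8, slack = 1, bound satisfied, not MDS.

Singleton bound: d ≤ n − k + 1.
Here n = 9, k = 2, so n − k + 1 = 8.
Given d = 7, check d ≤ 8: YES.
Slack = (n − k + 1) − d = 1.
The code is NOT MDS (slack = 1 > 0).
Description: the claimed parameters are [9, 2, 7]_16; such a code would be non-MDS.


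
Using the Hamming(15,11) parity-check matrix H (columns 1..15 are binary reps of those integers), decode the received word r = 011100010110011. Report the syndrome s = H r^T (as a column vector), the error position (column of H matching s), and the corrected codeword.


s = (1, 1, 0, 1)^T, error position = 13, corrected codeword c = 011100010110111

Compute s = H r^T mod 2 one row at a time:
  s_1 = 1 + 0 + 1 + 1 + 0 + 0 + 1 + 1 = 5 ≡ 1 (mod 2).
  s_2 = 1 + 0 + 0 + 0 + 0 + 0 + 1 + 1 = 3 ≡ 1 (mod 2).
  s_3 = 1 + 1 + 0 + 0 + 1 + 1 + 1 + 1 = 6 ≡ 0 (mod 2).
  s_4 = 0 + 1 + 0 + 0 + 0 + 1 + 0 + 1 = 3 ≡ 1 (mod 2).
s = (1, 1, 0, 1)^T — this equals column 13 of H (binary 1101), so error is at position 13.
Correct: flip bit 13 of r = 011100010110011 to get c = 011100010110111.


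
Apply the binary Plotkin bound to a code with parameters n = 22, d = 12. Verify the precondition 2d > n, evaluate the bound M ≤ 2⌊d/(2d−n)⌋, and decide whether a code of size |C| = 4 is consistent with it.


Plotkin bound M ≤ 12; given |C| = 4 ≤ bound (satisfied).

Check applicability: 2d = 24, n = 22.
2d − n = 2 > 0, so Plotkin applies.
Compute d/(2d−n) = 12/2 ≈ 6.0000.
⌊d/(2d−n)⌋ = 6.
Plotkin bound: M ≤ 2·6 = 12.
Given |C| = 4, check: satisfied.
This |C| is below the Plotkin bound.


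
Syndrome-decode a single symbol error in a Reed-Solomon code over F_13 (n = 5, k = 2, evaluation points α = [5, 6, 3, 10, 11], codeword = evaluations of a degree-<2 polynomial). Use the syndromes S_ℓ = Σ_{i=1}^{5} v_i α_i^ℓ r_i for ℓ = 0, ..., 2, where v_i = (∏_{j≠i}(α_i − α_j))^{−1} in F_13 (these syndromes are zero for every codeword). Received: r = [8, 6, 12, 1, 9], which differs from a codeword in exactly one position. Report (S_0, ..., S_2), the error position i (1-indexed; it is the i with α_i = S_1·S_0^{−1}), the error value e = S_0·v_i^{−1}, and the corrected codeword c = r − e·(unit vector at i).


S = (1, 10, 9), error at position 4, error magnitude e = 3, c = [8, 6, 12, 11, 9].

Step 1: column multipliers v_i = (∏_{j≠i}(α_i − α_j))^{−1} mod 13.
  i = 1 (α = 5): (5−6)(5−3)(5−10)(5−11) = (−1)·2·(−5)·(−6) = −60 ≡ 5, so v_1 = 5^{−1} = 8 (mod 13).
  i = 2 (α = 6): (6−5)(6−3)(6−10)(6−11) = 1·3·(−4)·(−5) = 60 ≡ 8, so v_2 = 8^{−1} = 5 (mod 13).
  i = 3 (α = 3): (3−5)(3−6)(3−10)(3−11) = (−2)·(−3)·(−7)·(−8) = 336 ≡ 11, so v_3 = 11^{−1} = 6 (mod 13).
  i = 4 (α = 10): (10−5)(10−6)(10−3)(10−11) = 5·4·7·(−1) = −140 ≡ 3, so v_4 = 3^{−1} = 9 (mod 13).
  i = 5 (α = 11): (11−5)(11−6)(11−3)(11−10) = 6·5·8·1 = 240 ≡ 6, so v_5 = 6^{−1} = 11 (mod 13).
  v = [8, 5, 6, 9, 11].
Step 2: syndromes of r = [8, 6, 12, 1, 9] (all sums mod 13).
  S_0 = Σ v_i r_i = 8·8 + 5·6 + 6·12 + 9·1 + 11·9 = 274 ≡ 1.
  S_1 = Σ v_i α_i r_i = 8·5·8 + 5·6·6 + 6·3·12 + 9·10·1 + 11·11·9 = 1895 ≡ 10.
  α_i^2 mod 13 = [12, 10, 9, 9, 4].
  S_2 = Σ v_i α_i^2 r_i = 8·12·8 + 5·10·6 + 6·9·12 + 9·9·1 + 11·4·9 = 2193 ≡ 9.
  S = (1, 10, 9) ≠ 0, so r is not a codeword (an error is present).
Step 3: locate the error. For a single error e at position i, S_ℓ = v_i·e·α_i^ℓ, so α_err = S_1/S_0.
  S_0^{−1} = 1^{−1} = 1 (mod 13), so α_err = 10·1 = 10 ≡ 10 = α_4. Error position i = 4.
  Consistency check: S_2/S_1 = 9·4 = 36 ≡ 10 = α_err ✓ (single-error assumption holds).
Step 4: error magnitude e = S_0/v_4 = S_0·∏_{j≠4}(α_4 − α_j) = 1·3 = 3 ≡ 3 (mod 13).
Step 5: correct position 4: c_4 = r_4 − e = 1 − 3 ≡ 11 (mod 13). Hence c = [8, 6, 12, 11, 9].
  Check: interpolating c through the α_i gives m(x) = 5 + 11·x (degree < 2) with m(α_i) = c_i for every i, so c is indeed a codeword.


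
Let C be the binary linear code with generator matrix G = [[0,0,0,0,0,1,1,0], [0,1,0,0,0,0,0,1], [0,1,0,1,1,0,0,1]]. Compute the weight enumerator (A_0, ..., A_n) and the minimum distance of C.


Weight distribution: A_0 = 1, A_2 = 3, A_4 = 3, A_6 = 1. Minimum distance d = 2.

Enumerate all 2^3 = 8 messages m ∈ F_2^3.
For each, compute codeword c = mG in F_2^8, then tally its weight.
  m = 000 → c = 00000000, weight = 0.
  m = 100 → c = 00000110, weight = 2.
  m = 010 → c = 01000001, weight = 2.
  m = 110 → c = 01000111, weight = 4.
  m = 001 → c = 01011001, weight = 4.
  m = 101 → c = 01011111, weight = 6.
  m = 011 → c = 00011000, weight = 2.
  m = 111 → c = 00011110, weight = 4.
Tally weights:
  weight 0: 1 codewords.
  weight 2: 3 codewords.
  weight 4: 3 codewords.
  weight 6: 1 codewords.
Minimum distance d = smallest w > 0 with A_w > 0 = 2.
Sanity: Σ A_w = 8 = 2^3 = 8 ✓.


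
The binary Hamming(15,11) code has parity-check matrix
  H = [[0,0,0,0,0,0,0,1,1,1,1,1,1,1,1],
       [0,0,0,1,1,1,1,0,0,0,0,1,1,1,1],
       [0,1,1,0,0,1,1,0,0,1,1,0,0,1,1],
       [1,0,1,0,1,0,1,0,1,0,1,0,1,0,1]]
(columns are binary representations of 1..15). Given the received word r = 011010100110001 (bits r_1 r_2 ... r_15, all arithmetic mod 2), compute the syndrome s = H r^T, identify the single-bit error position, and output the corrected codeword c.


s = (1, 1, 0, 1)^T, error position = 13, corrected codeword c = 011010100110101

Compute s = H r^T mod 2 one row at a time:
  s_1 = 0 + 0 + 1 + 1 + 0 + 0 + 0 + 1 = 3 ≡ 1 (mod 2).
  s_2 = 0 + 1 + 0 + 1 + 0 + 0 + 0 + 1 = 3 ≡ 1 (mod 2).
  s_3 = 1 + 1 + 0 + 1 + 1 + 1 + 0 + 1 = 6 ≡ 0 (mod 2).
  s_4 = 0 + 1 + 1 + 1 + 0 + 1 + 0 + 1 = 5 ≡ 1 (mod 2).
s = (1, 1, 0, 1)^T — this equals column 13 of H (binary 1101), so error is at position 13.
Correct: flip bit 13 of r = 011010100110001 to get c = 011010100110101.


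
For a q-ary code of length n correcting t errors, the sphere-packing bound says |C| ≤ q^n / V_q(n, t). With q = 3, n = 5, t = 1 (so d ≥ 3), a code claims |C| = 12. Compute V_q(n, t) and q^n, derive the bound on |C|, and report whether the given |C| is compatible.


V_q(n, t) = 11, q^n = 243, Hamming bound = 22, |C| = 12 ≤ bound (satisfied).

Step 1: Compute V_q(n, t) = Σ_{j=0}^1 C(n, j) (q−1)^j.
  j = 0: C(5,0)·(2)^0 = 1·1 = 1.
  j = 1: C(5,1)·(2)^1 = 5·2 = 10.
  V_q(n, t) = 1 + 10 = 11.
Step 2: q^n = 3^5 = 243.
Step 3: Hamming bound ⌊q^n / V_q(n,t)⌋ = ⌊243/11⌋ = 22.
Step 4: Compare |C| = 12 to 22: satisfied.
The claimed |C| lies below the Hamming bound.


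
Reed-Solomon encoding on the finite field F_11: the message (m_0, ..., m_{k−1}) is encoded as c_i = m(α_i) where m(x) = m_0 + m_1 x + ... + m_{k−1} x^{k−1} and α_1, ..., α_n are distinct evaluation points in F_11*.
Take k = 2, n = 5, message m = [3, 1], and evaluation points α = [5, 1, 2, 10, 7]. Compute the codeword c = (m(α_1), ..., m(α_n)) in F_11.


c = [8, 4, 5, 2, 10]

Message polynomial: m(x) = 3 + 1·x (mod 11).
For each evaluation point α_i, compute m(α_i) mod 11:
  α_1 = 5: Horner steps 1 → 8, so m(5) = 8.
  α_2 = 1: Horner steps 1 → 4, so m(1) = 4.
  α_3 = 2: Horner steps 1 → 5, so m(2) = 5.
  α_4 = 10: Horner steps 1 → 2, so m(10) = 2.
  α_5 = 7: Horner steps 1 → 10, so m(7) = 10.
Codeword c = [8, 4, 5, 2, 10] ∈ F_11^5.


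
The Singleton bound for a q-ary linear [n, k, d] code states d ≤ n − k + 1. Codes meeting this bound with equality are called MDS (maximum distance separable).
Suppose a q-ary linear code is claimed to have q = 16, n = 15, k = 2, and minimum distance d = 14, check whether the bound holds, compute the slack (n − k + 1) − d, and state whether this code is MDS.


Singleton RHS = n − k + 1 = 14, slack = 0, bound satisfied, MDS.

Singleton bound: d ≤ n − k + 1.
Here n = 15, k = 2, so n − k + 1 = 14.
Given d = 14, check d ≤ 14: YES.
Slack = (n − k + 1) − d = 0.
The code is MDS (slack = 0).
Description: the claimed parameters are [15, 2, 14]_16; such a code would be MDS (meets Singleton bound).


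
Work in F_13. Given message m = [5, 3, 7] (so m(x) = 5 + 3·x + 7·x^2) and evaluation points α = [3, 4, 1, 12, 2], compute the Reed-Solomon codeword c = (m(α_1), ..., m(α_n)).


c = [12, 12, 2, 9, 0]

Message polynomial: m(x) = 5 + 3·x + 7·x^2 (mod 13).
For each evaluation point α_i, compute m(α_i) mod 13:
  α_1 = 3: Horner steps 7 → 11 → 12, so m(3) = 12.
  α_2 = 4: Horner steps 7 → 5 → 12, so m(4) = 12.
  α_3 = 1: Horner steps 7 → 10 → 2, so m(1) = 2.
  α_4 = 12: Horner steps 7 → 9 → 9, so m(12) = 9.
  α_5 = 2: Horner steps 7 → 4 → 0, so m(2) = 0.
Codeword c = [12, 12, 2, 9, 0] ∈ F_13^5.


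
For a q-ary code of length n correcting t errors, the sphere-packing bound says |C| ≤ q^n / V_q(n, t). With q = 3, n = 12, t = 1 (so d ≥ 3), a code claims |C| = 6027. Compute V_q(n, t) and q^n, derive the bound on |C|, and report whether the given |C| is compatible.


V_q(n, t) = 25, q^n = 531441, Hamming bound = 21257, |C| = 6027 ≤ bound (satisfied).

Step 1: Compute V_q(n, t) = Σ_{j=0}^1 C(n, j) (q−1)^j.
  j = 0: C(12,0)·(2)^0 = 1·1 = 1.
  j = 1: C(12,1)·(2)^1 = 12·2 = 24.
  V_q(n, t) = 1 + 24 = 25.
Step 2: q^n = 3^12 = 531441.
Step 3: Hamming bound ⌊q^n / V_q(n,t)⌋ = ⌊531441/25⌋ = 21257.
Step 4: Compare |C| = 6027 to 21257: satisfied.
The claimed |C| lies below the Hamming bound.


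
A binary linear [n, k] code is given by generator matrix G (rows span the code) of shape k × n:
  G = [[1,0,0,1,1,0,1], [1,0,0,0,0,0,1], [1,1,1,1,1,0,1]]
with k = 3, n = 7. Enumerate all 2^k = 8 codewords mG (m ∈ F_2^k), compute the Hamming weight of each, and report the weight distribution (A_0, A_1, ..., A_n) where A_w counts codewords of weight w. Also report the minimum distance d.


Weight distribution: A_0 = 1, A_2 = 3, A_4 = 3, A_6 = 1. Minimum distance d = 2.

Enumerate all 2^3 = 8 messages m ∈ F_2^3.
For each, compute codeword c = mG in F_2^7, then tally its weight.
  m = 000 → c = 0000000, weight = 0.
  m = 100 → c = 1001101, weight = 4.
  m = 010 → c = 1000001, weight = 2.
  m = 110 → c = 0001100, weight = 2.
  m = 001 → c = 1111101, weight = 6.
  m = 101 → c = 0110000, weight = 2.
  m = 011 → c = 0111100, weight = 4.
  m = 111 → c = 1110001, weight = 4.
Tally weights:
  weight 0: 1 codewords.
  weight 2: 3 codewords.
  weight 4: 3 codewords.
  weight 6: 1 codewords.
Minimum distance d = smallest w > 0 with A_w > 0 = 2.
Sanity: Σ A_w = 8 = 2^3 = 8 ✓.


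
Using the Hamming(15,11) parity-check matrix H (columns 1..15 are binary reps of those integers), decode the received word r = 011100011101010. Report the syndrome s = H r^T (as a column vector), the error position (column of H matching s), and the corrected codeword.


s = (1, 1, 0, 0)^T, error position = 12, corrected codeword c = 011100011100010

Compute s = H r^T mod 2 one row at a time:
  s_1 = 1 + 1 + 1 + 0 + 1 + 0 + 1 + 0 = 5 ≡ 1 (mod 2).
  s_2 = 1 + 0 + 0 + 0 + 1 + 0 + 1 + 0 = 3 ≡ 1 (mod 2).
  s_3 = 1 + 1 + 0 + 0 + 1 + 0 + 1 + 0 = 4 ≡ 0 (mod 2).
  s_4 = 0 + 1 + 0 + 0 + 1 + 0 + 0 + 0 = 2 ≡ 0 (mod 2).
s = (1, 1, 0, 0)^T — this equals column 12 of H (binary 1100), so error is at position 12.
Correct: flip bit 12 of r = 011100011101010 to get c = 011100011100010.


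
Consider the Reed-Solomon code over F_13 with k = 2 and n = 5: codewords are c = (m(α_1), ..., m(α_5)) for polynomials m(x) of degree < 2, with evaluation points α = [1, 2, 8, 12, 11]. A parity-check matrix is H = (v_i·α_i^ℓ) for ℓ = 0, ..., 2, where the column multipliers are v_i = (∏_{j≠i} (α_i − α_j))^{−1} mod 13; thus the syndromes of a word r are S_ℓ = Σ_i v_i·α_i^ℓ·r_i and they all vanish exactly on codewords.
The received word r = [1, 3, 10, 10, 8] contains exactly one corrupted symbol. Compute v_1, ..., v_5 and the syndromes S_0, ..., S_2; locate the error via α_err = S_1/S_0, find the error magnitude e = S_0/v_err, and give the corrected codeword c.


S = (6, 9, 7), error at position 3, error magnitude e = 8, c = [1, 3, 2, 10, 8].

Step 1: column multipliers v_i = (∏_{j≠i}(α_i − α_j))^{−1} mod 13.
  i = 1 (α = 1): (1−2)(1−8)(1−12)(1−11) = (−1)·(−7)·(−11)·(−10) = 770 ≡ 3, so v_1 = 3^{−1} = 9 (mod 13).
  i = 2 (α = 2): (2−1)(2−8)(2−12)(2−11) = 1·(−6)·(−10)·(−9) = −540 ≡ 6, so v_2 = 6^{−1} = 11 (mod 13).
  i = 3 (α = 8): (8−1)(8−2)(8−12)(8−11) = 7·6·(−4)·(−3) = 504 ≡ 10, so v_3 = 10^{−1} = 4 (mod 13).
  i = 4 (α = 12): (12−1)(12−2)(12−8)(12−11) = 11·10·4·1 = 440 ≡ 11, so v_4 = 11^{−1} = 6 (mod 13).
  i = 5 (α = 11): (11−1)(11−2)(11−8)(11−12) = 10·9·3·(−1) = −270 ≡ 3, so v_5 = 3^{−1} = 9 (mod 13).
  v = [9, 11, 4, 6, 9].
Step 2: syndromes of r = [1, 3, 10, 10, 8] (all sums mod 13).
  S_0 = Σ v_i r_i = 9·1 + 11·3 + 4·10 + 6·10 + 9·8 = 214 ≡ 6.
  S_1 = Σ v_i α_i r_i = 9·1·1 + 11·2·3 + 4·8·10 + 6·12·10 + 9·11·8 = 1907 ≡ 9.
  α_i^2 mod 13 = [1, 4, 12, 1, 4].
  S_2 = Σ v_i α_i^2 r_i = 9·1·1 + 11·4·3 + 4·12·10 + 6·1·10 + 9·4·8 = 969 ≡ 7.
  S = (6, 9, 7) ≠ 0, so r is not a codeword (an error is present).
Step 3: locate the error. For a single error e at position i, S_ℓ = v_i·e·α_i^ℓ, so α_err = S_1/S_0.
  S_0^{−1} = 6^{−1} = 11 (mod 13), so α_err = 9·11 = 99 ≡ 8 = α_3. Error position i = 3.
  Consistency check: S_2/S_1 = 7·3 = 21 ≡ 8 = α_err ✓ (single-error assumption holds).
Step 4: error magnitude e = S_0/v_3 = S_0·∏_{j≠3}(α_3 − α_j) = 6·10 = 60 ≡ 8 (mod 13).
Step 5: correct position 3: c_3 = r_3 − e = 10 − 8 ≡ 2 (mod 13). Hence c = [1, 3, 2, 10, 8].
  Check: interpolating c through the α_i gives m(x) = 12 + 2·x (degree < 2) with m(α_i) = c_i for every i, so c is indeed a codeword.


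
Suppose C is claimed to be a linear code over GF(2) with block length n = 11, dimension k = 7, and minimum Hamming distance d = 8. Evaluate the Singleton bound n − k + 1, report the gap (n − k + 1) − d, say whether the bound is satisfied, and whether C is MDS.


Singleton RHS = n − k + 1 = 5, slack = -3, bound violated (no such code; not MDS).

Singleton bound: d ≤ n − k + 1.
Here n = 11, k = 7, so n − k + 1 = 5.
Given d = 8, check d ≤ 5: NO.
Slack = (n − k + 1) − d = -3.
The slack is negative: d = 8 exceeds n − k + 1 = 5 by 3, so the Singleton bound is violated and no linear [11, 7, 8]_2 code can exist. In particular it is not MDS (MDS requires d = n − k + 1 exactly).
Description: the claimed parameters are [11, 7, 8]_2; such a code would be impossible (violates the Singleton bound).


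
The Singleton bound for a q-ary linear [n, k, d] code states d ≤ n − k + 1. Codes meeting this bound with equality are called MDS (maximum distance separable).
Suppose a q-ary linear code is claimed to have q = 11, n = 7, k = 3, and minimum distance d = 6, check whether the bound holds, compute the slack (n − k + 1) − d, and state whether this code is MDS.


Singleton RHS = n − k + 1 = 5, slack = -1, bound violated (no such code; not MDS).

Singleton bound: d ≤ n − k + 1.
Here n = 7, k = 3, so n − k + 1 = 5.
Given d = 6, check d ≤ 5: NO.
Slack = (n − k + 1) − d = -1.
The slack is negative: d = 6 exceeds n − k + 1 = 5 by 1, so the Singleton bound is violated and no linear [7, 3, 6]_11 code can exist. In particular it is not MDS (MDS requires d = n − k + 1 exactly).
Description: the claimed parameters are [7, 3, 6]_11; such a code would be impossible (violates the Singleton bound).


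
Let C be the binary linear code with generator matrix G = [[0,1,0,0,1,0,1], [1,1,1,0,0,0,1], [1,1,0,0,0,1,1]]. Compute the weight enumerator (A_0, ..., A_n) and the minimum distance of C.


Weight distribution: A_0 = 1, A_2 = 1, A_3 = 3, A_4 = 2, A_5 = 1. Minimum distance d = 2.

Enumerate all 2^3 = 8 messages m ∈ F_2^3.
For each, compute codeword c = mG in F_2^7, then tally its weight.
  m = 000 → c = 0000000, weight = 0.
  m = 100 → c = 0100101, weight = 3.
  m = 010 → c = 1110001, weight = 4.
  m = 110 → c = 1010100, weight = 3.
  m = 001 → c = 1100011, weight = 4.
  m = 101 → c = 1000110, weight = 3.
  m = 011 → c = 0010010, weight = 2.
  m = 111 → c = 0110111, weight = 5.
Tally weights:
  weight 0: 1 codewords.
  weight 2: 1 codewords.
  weight 3: 3 codewords.
  weight 4: 2 codewords.
  weight 5: 1 codewords.
Minimum distance d = smallest w > 0 with A_w > 0 = 2.
Sanity: Σ A_w = 8 = 2^3 = 8 ✓.


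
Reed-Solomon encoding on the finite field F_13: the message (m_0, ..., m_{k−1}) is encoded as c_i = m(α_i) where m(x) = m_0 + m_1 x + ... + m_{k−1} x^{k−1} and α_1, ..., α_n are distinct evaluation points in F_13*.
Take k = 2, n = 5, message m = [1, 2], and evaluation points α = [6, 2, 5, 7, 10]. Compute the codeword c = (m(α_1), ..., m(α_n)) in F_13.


c = [0, 5, 11, 2, 8]

Message polynomial: m(x) = 1 + 2·x (mod 13).
For each evaluation point α_i, compute m(α_i) mod 13:
  α_1 = 6: Horner steps 2 → 0, so m(6) = 0.
  α_2 = 2: Horner steps 2 → 5, so m(2) = 5.
  α_3 = 5: Horner steps 2 → 11, so m(5) = 11.
  α_4 = 7: Horner steps 2 → 2, so m(7) = 2.
  α_5 = 10: Horner steps 2 → 8, so m(10) = 8.
Codeword c = [0, 5, 11, 2, 8] ∈ F_13^5.


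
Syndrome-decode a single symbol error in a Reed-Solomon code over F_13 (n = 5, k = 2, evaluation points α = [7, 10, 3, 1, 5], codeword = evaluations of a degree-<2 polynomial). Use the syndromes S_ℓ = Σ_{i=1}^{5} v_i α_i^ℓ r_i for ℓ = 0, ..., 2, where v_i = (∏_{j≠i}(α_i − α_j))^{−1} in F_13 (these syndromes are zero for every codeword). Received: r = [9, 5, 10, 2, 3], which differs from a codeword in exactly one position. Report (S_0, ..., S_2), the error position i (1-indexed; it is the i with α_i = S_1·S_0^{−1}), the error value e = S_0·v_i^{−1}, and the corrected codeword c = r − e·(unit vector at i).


S = (8, 8, 8), error at position 4, error magnitude e = 11, c = [9, 5, 10, 4, 3].

Step 1: column multipliers v_i = (∏_{j≠i}(α_i − α_j))^{−1} mod 13.
  i = 1 (α = 7): (7−10)(7−3)(7−1)(7−5) = (−3)·4·6·2 = −144 ≡ 12, so v_1 = 12^{−1} = 12 (mod 13).
  i = 2 (α = 10): (10−7)(10−3)(10−1)(10−5) = 3·7·9·5 = 945 ≡ 9, so v_2 = 9^{−1} = 3 (mod 13).
  i = 3 (α = 3): (3−7)(3−10)(3−1)(3−5) = (−4)·(−7)·2·(−2) = −112 ≡ 5, so v_3 = 5^{−1} = 8 (mod 13).
  i = 4 (α = 1): (1−7)(1−10)(1−3)(1−5) = (−6)·(−9)·(−2)·(−4) = 432 ≡ 3, so v_4 = 3^{−1} = 9 (mod 13).
  i = 5 (α = 5): (5−7)(5−10)(5−3)(5−1) = (−2)·(−5)·2·4 = 80 ≡ 2, so v_5 = 2^{−1} = 7 (mod 13).
  v = [12, 3, 8, 9, 7].
Step 2: syndromes of r = [9, 5, 10, 2, 3] (all sums mod 13).
  S_0 = Σ v_i r_i = 12·9 + 3·5 + 8·10 + 9·2 + 7·3 = 242 ≡ 8.
  S_1 = Σ v_i α_i r_i = 12·7·9 + 3·10·5 + 8·3·10 + 9·1·2 + 7·5·3 = 1269 ≡ 8.
  α_i^2 mod 13 = [10, 9, 9, 1, 12].
  S_2 = Σ v_i α_i^2 r_i = 12·10·9 + 3·9·5 + 8·9·10 + 9·1·2 + 7·12·3 = 2205 ≡ 8.
  S = (8, 8, 8) ≠ 0, so r is not a codeword (an error is present).
Step 3: locate the error. For a single error e at position i, S_ℓ = v_i·e·α_i^ℓ, so α_err = S_1/S_0.
  S_0^{−1} = 8^{−1} = 5 (mod 13), so α_err = 8·5 = 40 ≡ 1 = α_4. Error position i = 4.
  Consistency check: S_2/S_1 = 8·5 = 40 ≡ 1 = α_err ✓ (single-error assumption holds).
Step 4: error magnitude e = S_0/v_4 = S_0·∏_{j≠4}(α_4 − α_j) = 8·3 = 24 ≡ 11 (mod 13).
Step 5: correct position 4: c_4 = r_4 − e = 2 − 11 ≡ 4 (mod 13). Hence c = [9, 5, 10, 4, 3].
  Check: interpolating c through the α_i gives m(x) = 1 + 3·x (degree < 2) with m(α_i) = c_i for every i, so c is indeed a codeword.


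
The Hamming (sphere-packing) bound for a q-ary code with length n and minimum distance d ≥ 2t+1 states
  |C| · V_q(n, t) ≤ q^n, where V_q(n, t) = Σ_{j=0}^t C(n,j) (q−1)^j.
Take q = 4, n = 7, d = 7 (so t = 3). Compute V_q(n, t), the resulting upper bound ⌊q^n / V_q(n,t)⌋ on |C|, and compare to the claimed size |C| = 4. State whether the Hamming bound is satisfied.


V_q(n, t) = 1156, q^n = 16384, Hamming bound = 14, |C| = 4 ≤ bound (satisfied).

Step 1: Compute V_q(n, t) = Σ_{j=0}^3 C(n, j) (q−1)^j.
  j = 0: C(7,0)·(3)^0 = 1·1 = 1.
  j = 1: C(7,1)·(3)^1 = 7·3 = 21.
  j = 2: C(7,2)·(3)^2 = 21·9 = 189.
  j = 3: C(7,3)·(3)^3 = 35·27 = 945.
  V_q(n, t) = 1 + 21 + 189 + 945 = 1156.
Step 2: q^n = 4^7 = 16384.
Step 3: Hamming bound ⌊q^n / V_q(n,t)⌋ = ⌊16384/1156⌋ = 14.
Step 4: Compare |C| = 4 to 14: satisfied.
The claimed |C| lies below the Hamming bound.
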